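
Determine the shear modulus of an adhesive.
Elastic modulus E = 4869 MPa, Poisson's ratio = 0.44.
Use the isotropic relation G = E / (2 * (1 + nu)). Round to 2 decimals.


G = 4869 / (2*(1+0.44)) = 4869 / 2.88
= 1690.63 MPa

1690.63


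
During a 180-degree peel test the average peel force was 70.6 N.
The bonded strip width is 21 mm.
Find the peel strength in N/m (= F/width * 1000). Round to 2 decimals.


Peel strength = F/width * 1000
= 70.6 / 21 * 1000
= 3361.90 N/m

3361.90


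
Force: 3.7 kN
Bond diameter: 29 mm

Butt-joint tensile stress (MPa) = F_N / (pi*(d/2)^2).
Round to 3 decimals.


F_N = 3.7 * 1000 = 3700.0 N
A = pi*(14.5)^2 = 660.5199 mm^2
stress = 3700.0 / 660.5199 = 5.602 MPa

5.602


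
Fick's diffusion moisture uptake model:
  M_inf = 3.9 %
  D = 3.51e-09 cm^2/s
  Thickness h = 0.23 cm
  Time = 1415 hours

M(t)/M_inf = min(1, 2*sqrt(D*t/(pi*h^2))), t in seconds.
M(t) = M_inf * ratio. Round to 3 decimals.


t_sec = 1415 * 3600 = 5094000
ratio = 2*sqrt(3.51e-09*5094000/(pi*0.23^2))
= min(1, 0.656010)
= 0.656010
M(t) = 3.9 * 0.656010 = 2.558 %

2.558


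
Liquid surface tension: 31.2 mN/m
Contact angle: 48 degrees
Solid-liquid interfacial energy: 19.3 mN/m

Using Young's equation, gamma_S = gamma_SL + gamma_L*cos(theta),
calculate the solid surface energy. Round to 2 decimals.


gamma_S = 19.3 + 31.2 * cos(48)
= 40.18 mN/m

40.18


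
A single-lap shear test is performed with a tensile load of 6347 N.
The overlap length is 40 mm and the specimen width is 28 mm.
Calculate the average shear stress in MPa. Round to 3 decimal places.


Shear stress = F / (overlap * width)
= 6347 / (40 * 28)
= 6347 / 1120
= 5.667 MPa

5.667


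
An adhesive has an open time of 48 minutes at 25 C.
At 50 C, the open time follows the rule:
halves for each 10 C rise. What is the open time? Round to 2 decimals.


Factor = 2^((50-25)/10) = 5.6569
Open time = 48 / 5.6569 = 8.49 min

8.49


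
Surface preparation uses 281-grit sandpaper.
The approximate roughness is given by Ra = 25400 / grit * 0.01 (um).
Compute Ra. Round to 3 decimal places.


Ra = 25400 / 281 * 0.01
= 254 / 281
= 0.904 um

0.904


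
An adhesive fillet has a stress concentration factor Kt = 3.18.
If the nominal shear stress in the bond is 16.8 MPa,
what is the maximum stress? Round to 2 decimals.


Max stress = 16.8 * 3.18 = 53.42 MPa

53.42


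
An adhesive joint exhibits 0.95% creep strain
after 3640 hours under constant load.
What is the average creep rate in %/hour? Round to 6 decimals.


Creep rate = strain / time
= 0.95 / 3640
= 0.000261 %/h

0.000261


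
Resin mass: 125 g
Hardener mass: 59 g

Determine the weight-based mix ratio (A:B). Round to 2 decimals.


Ratio = 125 / 59 = 2.12

2.12


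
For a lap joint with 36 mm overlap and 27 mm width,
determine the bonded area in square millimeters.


Area = 36 * 27 = 972 mm^2

972


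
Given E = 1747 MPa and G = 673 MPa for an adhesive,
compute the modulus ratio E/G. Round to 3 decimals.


E/G ratio = 1747 / 673 = 2.596

2.596


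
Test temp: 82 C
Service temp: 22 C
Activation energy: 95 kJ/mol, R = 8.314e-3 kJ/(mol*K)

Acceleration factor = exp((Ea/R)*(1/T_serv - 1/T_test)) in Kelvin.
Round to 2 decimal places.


AF = exp((95/0.008314)*(1/295.15 - 1/355.15))
= 692.63

692.63


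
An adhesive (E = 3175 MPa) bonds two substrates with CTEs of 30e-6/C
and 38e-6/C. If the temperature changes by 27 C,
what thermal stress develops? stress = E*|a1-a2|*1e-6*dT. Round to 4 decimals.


Stress = 3175 * |30 - 38| * 1e-6 * 27
= 0.6858 MPa

0.6858


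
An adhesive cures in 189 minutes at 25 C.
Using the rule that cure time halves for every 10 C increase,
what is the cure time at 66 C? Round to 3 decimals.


Factor = 2^((66 - 25) / 10) = 17.1484
Cure time = 189 / 17.1484
= 11.021 minutes

11.021


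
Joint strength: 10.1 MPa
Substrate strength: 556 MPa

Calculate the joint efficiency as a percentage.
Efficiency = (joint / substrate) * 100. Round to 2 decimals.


Efficiency = (10.1 / 556) * 100 = 1.82%

1.82


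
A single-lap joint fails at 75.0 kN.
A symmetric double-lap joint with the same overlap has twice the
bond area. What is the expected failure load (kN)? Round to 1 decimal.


Double-lap load = 2 * 75.0 = 150.0 kN

150.0


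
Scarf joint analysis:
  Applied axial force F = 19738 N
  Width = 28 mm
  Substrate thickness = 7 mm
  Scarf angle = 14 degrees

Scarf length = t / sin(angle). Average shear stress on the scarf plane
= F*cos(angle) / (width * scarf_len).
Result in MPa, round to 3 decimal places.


Scarf length = 7 / sin(14 deg) = 28.9350 mm
cos(14 deg) = 0.970296
Shear = 19738 * 0.970296 / (28 * 28.9350)
= 23.639 MPa

23.639


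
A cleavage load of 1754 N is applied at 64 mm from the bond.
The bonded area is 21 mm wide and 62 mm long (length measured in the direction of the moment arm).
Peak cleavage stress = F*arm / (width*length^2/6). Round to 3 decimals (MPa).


Moment = 1754 * 64 = 112256 N*mm
Section modulus = 21 * 3844 / 6 = 80724 / 6 mm^3
Stress = 112256 / (80724 / 6) = 673536 / 80724
= 8.344 MPa

8.344


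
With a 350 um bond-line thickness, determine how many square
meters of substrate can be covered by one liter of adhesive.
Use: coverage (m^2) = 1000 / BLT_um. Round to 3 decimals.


Coverage = 1000 / 350 = 2.857 m^2

2.857


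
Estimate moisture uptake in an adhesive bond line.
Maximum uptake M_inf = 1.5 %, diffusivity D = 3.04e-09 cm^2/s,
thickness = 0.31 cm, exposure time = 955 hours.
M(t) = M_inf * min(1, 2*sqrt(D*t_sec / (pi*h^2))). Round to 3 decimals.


Convert time: 955 h = 3438000 s
ratio = min(1, 2*sqrt(3.04e-09*3438000/(pi*0.31^2)))
= 0.372120
M(t) = 1.5 * 0.372120 = 0.558%

0.558


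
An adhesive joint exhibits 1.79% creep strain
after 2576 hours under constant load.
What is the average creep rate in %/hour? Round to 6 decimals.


Creep rate = strain / time
= 1.79 / 2576
= 0.000695 %/h

0.000695


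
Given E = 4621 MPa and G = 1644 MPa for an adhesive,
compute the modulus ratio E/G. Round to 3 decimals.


E/G ratio = 4621 / 1644 = 2.811

2.811


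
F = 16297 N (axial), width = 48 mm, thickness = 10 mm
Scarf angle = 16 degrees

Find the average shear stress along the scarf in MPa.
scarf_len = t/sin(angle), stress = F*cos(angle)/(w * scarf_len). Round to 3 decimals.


scarf_len = 10/sin(16 deg) = 36.2796
cos(16 deg) = 0.961262
stress = 16297*0.961262/(48*36.2796) = 8.996 MPa

8.996


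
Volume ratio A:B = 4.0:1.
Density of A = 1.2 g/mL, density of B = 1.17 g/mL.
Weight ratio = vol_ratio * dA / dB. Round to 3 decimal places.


Wt ratio = 4.0 * 1.2 / 1.17
= 4.103

4.103


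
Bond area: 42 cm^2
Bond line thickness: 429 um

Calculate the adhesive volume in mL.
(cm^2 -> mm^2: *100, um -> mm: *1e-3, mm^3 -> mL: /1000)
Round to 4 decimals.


V = 42*100 * 429*1e-3 / 1000
= 1.8018 mL

1.8018


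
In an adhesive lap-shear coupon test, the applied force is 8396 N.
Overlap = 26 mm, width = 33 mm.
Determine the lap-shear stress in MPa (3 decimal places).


stress = F / (overlap * width)
= 8396 / (26 * 33)
= 9.786 MPa

9.786


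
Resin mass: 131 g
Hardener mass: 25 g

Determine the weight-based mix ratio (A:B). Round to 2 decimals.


Ratio = 131 / 25 = 5.24

5.24


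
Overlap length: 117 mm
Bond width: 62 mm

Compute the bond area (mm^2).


Bond area = 117 * 62 = 7254 mm^2

7254


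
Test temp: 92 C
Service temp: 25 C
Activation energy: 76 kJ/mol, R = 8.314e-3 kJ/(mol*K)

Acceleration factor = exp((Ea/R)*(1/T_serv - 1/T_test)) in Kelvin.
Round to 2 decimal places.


AF = exp((76/0.008314)*(1/298.15 - 1/365.15))
= 277.45

277.45


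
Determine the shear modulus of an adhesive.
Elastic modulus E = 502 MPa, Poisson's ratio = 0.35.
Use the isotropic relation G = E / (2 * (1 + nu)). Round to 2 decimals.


G = 502 / (2*(1+0.35)) = 502 / 2.70
= 185.93 MPa

185.93


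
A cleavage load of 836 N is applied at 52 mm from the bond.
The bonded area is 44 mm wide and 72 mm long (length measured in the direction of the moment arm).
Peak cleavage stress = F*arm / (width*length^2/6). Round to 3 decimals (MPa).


Moment = 836 * 52 = 43472 N*mm
Section modulus = 44 * 5184 / 6 = 228096 / 6 mm^3
Stress = 43472 / (228096 / 6) = 260832 / 228096
= 1.144 MPa

1.144


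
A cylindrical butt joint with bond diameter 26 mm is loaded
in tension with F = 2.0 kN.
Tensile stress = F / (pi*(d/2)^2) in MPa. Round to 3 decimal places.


Area = pi * (26/2)^2 = 530.9292 mm^2
Stress = 2.0*1000 / 530.9292
= 3.767 MPa

3.767


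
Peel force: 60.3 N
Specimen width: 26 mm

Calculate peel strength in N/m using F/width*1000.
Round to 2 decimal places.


Peel strength = 60.3 / 26 * 1000 = 2319.23 N/m

2319.23


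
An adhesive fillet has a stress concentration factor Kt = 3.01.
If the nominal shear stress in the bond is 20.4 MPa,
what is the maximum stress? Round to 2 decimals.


Max stress = 20.4 * 3.01 = 61.40 MPa

61.40


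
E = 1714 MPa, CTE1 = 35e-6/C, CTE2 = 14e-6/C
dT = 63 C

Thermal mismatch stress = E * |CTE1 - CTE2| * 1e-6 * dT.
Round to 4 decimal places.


= 1714 * 21e-6 * 63
= 2.2676 MPa

2.2676


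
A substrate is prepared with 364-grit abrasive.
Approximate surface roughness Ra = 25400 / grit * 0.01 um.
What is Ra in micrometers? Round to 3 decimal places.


Ra = 25400 / 364 * 0.01 = 0.698 um

0.698


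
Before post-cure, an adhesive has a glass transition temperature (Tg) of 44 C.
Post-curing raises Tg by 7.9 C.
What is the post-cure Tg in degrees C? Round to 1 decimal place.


Tg_post = Tg_base + delta_Tg
= 44 + 7.9
= 51.9 C

51.9


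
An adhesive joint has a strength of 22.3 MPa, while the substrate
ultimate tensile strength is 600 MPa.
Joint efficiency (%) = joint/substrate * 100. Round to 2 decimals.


Efficiency = 22.3 / 600 * 100
= 3.72%

3.72


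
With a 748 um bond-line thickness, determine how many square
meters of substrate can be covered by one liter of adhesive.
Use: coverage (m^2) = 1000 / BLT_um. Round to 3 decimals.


Coverage = 1000 / 748 = 1.337 m^2

1.337


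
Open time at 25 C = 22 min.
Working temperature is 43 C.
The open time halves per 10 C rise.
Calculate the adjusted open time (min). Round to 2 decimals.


factor = 2^((43 - 25) / 10) = 3.4822
ot = 22 / 3.4822 = 6.32 min

6.32


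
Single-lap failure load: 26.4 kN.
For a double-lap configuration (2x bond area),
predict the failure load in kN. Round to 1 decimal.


Failure load = 26.4 * 2 = 52.8 kN

52.8


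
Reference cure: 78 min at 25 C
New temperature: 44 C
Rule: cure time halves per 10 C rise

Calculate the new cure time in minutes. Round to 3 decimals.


factor = 2^((44-25)/10) = 3.7321
t_new = 78 / 3.7321 = 20.900 min

20.900


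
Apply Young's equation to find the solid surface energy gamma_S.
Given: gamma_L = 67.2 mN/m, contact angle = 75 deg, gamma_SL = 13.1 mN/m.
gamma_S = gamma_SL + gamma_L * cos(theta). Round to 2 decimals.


theta_rad = 75 * pi/180 = 1.308997
gamma_S = 13.1 + 67.2 * cos(1.308997)
= 30.49 mN/m

30.49


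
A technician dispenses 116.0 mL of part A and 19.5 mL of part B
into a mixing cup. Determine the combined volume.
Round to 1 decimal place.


Combined volume = 116.0 + 19.5
= 135.5 mL

135.5


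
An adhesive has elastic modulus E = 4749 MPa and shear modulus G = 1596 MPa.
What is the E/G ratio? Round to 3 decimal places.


E/G = 4749 / 1596 = 2.976

2.976


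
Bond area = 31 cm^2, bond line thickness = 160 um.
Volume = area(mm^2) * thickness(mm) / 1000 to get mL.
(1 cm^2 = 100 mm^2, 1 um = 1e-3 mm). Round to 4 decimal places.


area_mm2 = 31 * 100 = 3100
blt_mm = 160 * 1e-3 = 0.16
vol_mm3 = 3100 * 0.16 = 496.0
vol_mL = 496.0 / 1000 = 0.4960 mL

0.4960


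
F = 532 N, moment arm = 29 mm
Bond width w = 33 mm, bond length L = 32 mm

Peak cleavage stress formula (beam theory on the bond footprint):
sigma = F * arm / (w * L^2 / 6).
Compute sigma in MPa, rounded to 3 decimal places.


sigma = (532 * 29) / (33 * 1024 / 6)
= 15428 * 6 / 33792
= 92568 / 33792
= 2.739 MPa

2.739


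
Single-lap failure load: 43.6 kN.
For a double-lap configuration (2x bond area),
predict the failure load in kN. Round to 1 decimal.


Failure load = 43.6 * 2 = 87.2 kN

87.2


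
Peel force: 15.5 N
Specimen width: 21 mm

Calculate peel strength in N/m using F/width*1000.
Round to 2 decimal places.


Peel strength = 15.5 / 21 * 1000 = 738.10 N/m

738.10


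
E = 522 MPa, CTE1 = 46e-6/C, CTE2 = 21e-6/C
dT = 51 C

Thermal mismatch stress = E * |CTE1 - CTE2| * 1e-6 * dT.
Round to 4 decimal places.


= 522 * 25e-6 * 51
= 0.6656 MPa

0.6656


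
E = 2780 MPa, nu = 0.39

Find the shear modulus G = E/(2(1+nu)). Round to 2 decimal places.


G = 2780 / (2 * 1.39)
= 1000.00 MPa

1000.00


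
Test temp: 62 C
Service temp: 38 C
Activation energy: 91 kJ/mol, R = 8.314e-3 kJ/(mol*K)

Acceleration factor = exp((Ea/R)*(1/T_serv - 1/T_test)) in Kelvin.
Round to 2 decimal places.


AF = exp((91/0.008314)*(1/311.15 - 1/335.15))
= 12.42

12.42


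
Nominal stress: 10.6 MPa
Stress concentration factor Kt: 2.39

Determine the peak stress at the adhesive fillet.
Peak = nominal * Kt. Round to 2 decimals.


Peak stress = 10.6 * 2.39
= 25.33 MPa

25.33


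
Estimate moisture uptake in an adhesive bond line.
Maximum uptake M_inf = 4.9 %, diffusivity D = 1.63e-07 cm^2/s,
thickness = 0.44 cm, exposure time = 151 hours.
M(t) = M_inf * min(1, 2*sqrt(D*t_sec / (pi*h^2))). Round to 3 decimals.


Convert time: 151 h = 543600 s
ratio = min(1, 2*sqrt(1.63e-07*543600/(pi*0.44^2)))
= 0.763371
M(t) = 4.9 * 0.763371 = 3.741%

3.741


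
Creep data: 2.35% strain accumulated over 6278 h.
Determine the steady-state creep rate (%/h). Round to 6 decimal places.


Rate = 2.35 / 6278 = 0.000374 %/h

0.000374


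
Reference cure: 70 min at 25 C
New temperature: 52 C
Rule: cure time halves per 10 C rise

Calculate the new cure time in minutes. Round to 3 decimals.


factor = 2^((52-25)/10) = 6.4980
t_new = 70 / 6.4980 = 10.773 min

10.773


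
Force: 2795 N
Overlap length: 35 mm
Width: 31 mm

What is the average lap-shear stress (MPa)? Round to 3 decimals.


Average shear stress = F / (overlap * width)
= 2795 / (35 * 31)
= 2.576 MPa

2.576


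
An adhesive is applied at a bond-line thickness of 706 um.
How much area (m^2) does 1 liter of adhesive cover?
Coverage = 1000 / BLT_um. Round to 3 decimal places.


Coverage = 1000 / 706 = 1.416 m^2

1.416


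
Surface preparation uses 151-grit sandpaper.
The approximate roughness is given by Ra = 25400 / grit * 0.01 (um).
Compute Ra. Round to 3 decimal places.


Ra = 25400 / 151 * 0.01
= 254 / 151
= 1.682 um

1.682


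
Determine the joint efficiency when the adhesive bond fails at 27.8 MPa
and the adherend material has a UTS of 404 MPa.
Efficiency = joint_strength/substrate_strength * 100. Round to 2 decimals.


Joint efficiency = 27.8 / 404 * 100
= 6.88%

6.88


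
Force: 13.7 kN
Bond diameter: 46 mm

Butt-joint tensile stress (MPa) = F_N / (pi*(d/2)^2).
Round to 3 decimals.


F_N = 13.7 * 1000 = 13700.0 N
A = pi*(23.0)^2 = 1661.9025 mm^2
stress = 13700.0 / 1661.9025 = 8.244 MPa

8.244


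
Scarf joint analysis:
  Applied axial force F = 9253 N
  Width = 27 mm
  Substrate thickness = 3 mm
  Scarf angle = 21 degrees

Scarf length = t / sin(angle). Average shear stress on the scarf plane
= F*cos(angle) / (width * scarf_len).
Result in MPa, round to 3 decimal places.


Scarf length = 3 / sin(21 deg) = 8.3713 mm
cos(21 deg) = 0.933580
Shear = 9253 * 0.933580 / (27 * 8.3713)
= 38.219 MPa

38.219


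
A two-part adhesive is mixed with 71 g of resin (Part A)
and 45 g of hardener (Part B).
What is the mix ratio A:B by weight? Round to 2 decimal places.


Mix ratio = mass_A / mass_B
= 71 / 45
= 1.58

1.58


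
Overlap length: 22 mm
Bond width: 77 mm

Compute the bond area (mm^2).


Bond area = 22 * 77 = 1694 mm^2

1694


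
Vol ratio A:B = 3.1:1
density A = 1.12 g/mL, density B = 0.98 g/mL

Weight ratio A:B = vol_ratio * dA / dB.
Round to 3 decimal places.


Weight ratio = 3.1 * 1.12 / 0.98
= 3.543

3.543


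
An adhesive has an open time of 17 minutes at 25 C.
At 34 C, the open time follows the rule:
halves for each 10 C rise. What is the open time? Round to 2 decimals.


Factor = 2^((34-25)/10) = 1.8661
Open time = 17 / 1.8661 = 9.11 min

9.11


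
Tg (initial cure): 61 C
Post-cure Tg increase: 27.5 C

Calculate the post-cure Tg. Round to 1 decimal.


Post-cure Tg = 61 + 27.5 = 88.5 C

88.5


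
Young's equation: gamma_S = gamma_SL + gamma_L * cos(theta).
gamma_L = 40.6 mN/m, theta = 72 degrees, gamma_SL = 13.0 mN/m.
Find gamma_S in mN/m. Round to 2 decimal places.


cos(72 deg) = 0.309017
gamma_S = 13.0 + 40.6 * 0.309017
= 25.55 mN/m

25.55


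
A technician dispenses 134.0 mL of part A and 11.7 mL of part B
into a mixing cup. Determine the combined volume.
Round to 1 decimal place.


Combined volume = 134.0 + 11.7
= 145.7 mL

145.7


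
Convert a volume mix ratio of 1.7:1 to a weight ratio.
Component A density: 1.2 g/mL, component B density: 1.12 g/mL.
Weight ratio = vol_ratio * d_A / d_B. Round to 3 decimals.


= 1.7 * 1.2 / 1.12 = 1.821

1.821


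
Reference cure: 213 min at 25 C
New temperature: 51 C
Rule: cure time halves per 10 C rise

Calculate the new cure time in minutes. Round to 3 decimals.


factor = 2^((51-25)/10) = 6.0629
t_new = 213 / 6.0629 = 35.132 min

35.132


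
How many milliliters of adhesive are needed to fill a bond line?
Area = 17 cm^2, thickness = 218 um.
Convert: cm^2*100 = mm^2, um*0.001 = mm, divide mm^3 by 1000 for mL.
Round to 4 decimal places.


= (17 * 100) * (218 * 0.001) / 1000
= 0.3706 mL

0.3706


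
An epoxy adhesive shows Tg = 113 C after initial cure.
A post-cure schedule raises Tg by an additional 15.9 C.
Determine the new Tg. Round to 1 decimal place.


New Tg = 113 + 15.9
= 128.9 C

128.9


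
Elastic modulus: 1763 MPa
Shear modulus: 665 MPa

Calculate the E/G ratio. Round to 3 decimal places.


E / G = 1763 / 665 = 2.651

2.651


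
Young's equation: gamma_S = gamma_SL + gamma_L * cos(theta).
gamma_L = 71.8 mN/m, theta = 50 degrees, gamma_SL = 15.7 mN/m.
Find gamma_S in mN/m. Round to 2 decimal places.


cos(50 deg) = 0.642788
gamma_S = 15.7 + 71.8 * 0.642788
= 61.85 mN/m

61.85


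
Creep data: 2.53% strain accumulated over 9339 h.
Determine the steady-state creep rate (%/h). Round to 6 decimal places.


Rate = 2.53 / 9339 = 0.000271 %/h

0.000271


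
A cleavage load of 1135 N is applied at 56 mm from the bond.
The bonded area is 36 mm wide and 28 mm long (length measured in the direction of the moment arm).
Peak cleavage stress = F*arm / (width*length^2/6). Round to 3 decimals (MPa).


Moment = 1135 * 56 = 63560 N*mm
Section modulus = 36 * 784 / 6 = 28224 / 6 mm^3
Stress = 63560 / (28224 / 6) = 381360 / 28224
= 13.512 MPa

13.512


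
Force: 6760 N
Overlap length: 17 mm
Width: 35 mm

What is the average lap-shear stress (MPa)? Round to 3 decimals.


Average shear stress = F / (overlap * width)
= 6760 / (17 * 35)
= 11.361 MPa

11.361


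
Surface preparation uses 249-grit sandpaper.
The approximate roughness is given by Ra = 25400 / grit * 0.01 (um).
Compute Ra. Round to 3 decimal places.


Ra = 25400 / 249 * 0.01
= 254 / 249
= 1.020 um

1.020


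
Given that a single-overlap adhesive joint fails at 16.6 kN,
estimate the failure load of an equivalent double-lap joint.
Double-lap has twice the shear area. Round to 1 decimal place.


Double-lap factor = 2
Expected load = 16.6 * 2 = 33.2 kN

33.2


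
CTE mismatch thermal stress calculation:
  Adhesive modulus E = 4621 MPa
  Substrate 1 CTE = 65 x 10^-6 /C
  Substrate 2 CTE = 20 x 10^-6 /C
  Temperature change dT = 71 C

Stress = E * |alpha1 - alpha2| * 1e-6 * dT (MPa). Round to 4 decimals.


delta_alpha = |65 - 20| = 45 x 10^-6/C
Stress = 4621 * 45e-6 * 71
= 14.7641 MPa

14.7641


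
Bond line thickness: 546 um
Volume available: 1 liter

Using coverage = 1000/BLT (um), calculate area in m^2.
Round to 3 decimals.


1 L = 1e6 mm^3, thickness = 546 um = 0.546 mm
Area = 1e6 / 0.546 mm^2 = (1e6 / 0.546) / 1e6 m^2 = 1000 / 546 m^2
= 1.832 m^2

1.832


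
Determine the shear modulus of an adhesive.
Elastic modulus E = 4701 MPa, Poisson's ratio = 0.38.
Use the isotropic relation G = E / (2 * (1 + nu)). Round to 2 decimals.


G = 4701 / (2*(1+0.38)) = 4701 / 2.76
= 1703.26 MPa

1703.26


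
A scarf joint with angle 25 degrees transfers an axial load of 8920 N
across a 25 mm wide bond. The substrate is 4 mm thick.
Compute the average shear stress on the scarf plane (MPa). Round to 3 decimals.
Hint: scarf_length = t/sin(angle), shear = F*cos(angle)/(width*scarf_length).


scarf_length = 4 / sin(25 deg) = 9.4648 mm
cos(25 deg) = 0.906308
shear stress = 8920 * 0.906308 / (25 * 9.4648)
= 34.166 MPa

34.166


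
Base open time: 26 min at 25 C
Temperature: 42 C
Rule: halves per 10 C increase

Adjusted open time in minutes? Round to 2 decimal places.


Acceleration = 2^((42-25)/10) = 3.2490
Open time = 26 / 3.2490 = 8.00 min

8.00


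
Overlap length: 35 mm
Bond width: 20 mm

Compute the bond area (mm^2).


Bond area = 35 * 20 = 700 mm^2

700


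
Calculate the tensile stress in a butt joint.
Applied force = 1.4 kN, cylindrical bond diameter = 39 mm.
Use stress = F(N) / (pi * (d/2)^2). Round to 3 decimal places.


A = pi * 19.5^2 = 1194.5906 mm^2
sigma = 1400.0 / 1194.5906 = 1.172 MPa

1.172


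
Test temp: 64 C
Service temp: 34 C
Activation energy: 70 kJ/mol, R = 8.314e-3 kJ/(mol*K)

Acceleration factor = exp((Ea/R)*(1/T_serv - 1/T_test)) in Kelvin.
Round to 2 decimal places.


AF = exp((70/0.008314)*(1/307.15 - 1/337.15))
= 11.46

11.46


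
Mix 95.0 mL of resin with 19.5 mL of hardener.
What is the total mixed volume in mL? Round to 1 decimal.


Total = 95.0 + 19.5 = 114.5 mL

114.5


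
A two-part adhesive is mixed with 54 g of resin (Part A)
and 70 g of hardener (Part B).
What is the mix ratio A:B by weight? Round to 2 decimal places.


Mix ratio = mass_A / mass_B
= 54 / 70
= 0.77

0.77


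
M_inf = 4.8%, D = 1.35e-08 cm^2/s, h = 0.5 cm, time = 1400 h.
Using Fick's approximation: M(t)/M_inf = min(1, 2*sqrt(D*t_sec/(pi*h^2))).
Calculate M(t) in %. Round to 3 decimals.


t = 5040000 s
ratio = min(1, 2*sqrt(1.35e-08*5040000/(pi*0.2500)))
= 0.588664
M(t) = 4.8 * 0.588664 = 2.826%

2.826


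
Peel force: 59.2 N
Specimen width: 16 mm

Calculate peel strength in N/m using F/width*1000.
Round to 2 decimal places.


Peel strength = 59.2 / 16 * 1000 = 3700.00 N/m

3700.00


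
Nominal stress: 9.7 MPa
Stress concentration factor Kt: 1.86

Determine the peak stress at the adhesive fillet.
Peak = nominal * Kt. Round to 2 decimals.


Peak stress = 9.7 * 1.86
= 18.04 MPa

18.04


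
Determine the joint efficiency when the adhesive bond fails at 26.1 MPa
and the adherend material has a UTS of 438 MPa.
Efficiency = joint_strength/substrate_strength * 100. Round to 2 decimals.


Joint efficiency = 26.1 / 438 * 100
= 5.96%

5.96


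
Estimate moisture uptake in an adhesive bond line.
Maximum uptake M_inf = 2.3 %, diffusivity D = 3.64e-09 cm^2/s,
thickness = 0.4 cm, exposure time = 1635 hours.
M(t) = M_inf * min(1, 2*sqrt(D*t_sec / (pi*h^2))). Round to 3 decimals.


Convert time: 1635 h = 5886000 s
ratio = min(1, 2*sqrt(3.64e-09*5886000/(pi*0.4^2)))
= 0.412910
M(t) = 2.3 * 0.412910 = 0.950%

0.950


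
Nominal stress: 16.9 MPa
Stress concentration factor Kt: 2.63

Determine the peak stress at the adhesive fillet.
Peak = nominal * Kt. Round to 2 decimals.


Peak stress = 16.9 * 2.63
= 44.45 MPa

44.45


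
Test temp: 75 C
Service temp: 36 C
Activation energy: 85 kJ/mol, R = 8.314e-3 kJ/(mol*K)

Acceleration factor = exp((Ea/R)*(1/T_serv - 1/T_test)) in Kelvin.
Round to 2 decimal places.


AF = exp((85/0.008314)*(1/309.15 - 1/348.15))
= 40.63

40.63


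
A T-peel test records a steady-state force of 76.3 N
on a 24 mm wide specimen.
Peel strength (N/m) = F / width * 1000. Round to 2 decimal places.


Peel strength = 76.3 / 24 * 1000
= 3179.17 N/m

3179.17


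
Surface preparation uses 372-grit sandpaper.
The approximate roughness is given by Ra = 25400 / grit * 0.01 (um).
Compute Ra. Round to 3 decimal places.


Ra = 25400 / 372 * 0.01
= 254 / 372
= 0.683 um

0.683


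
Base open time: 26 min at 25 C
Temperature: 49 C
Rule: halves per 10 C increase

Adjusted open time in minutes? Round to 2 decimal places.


Acceleration = 2^((49-25)/10) = 5.2780
Open time = 26 / 5.2780 = 4.93 min

4.93


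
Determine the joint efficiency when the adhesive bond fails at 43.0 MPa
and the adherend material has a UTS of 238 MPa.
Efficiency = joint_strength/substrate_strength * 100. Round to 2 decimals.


Joint efficiency = 43.0 / 238 * 100
= 18.07%

18.07


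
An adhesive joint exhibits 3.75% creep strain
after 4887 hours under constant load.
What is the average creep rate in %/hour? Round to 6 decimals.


Creep rate = strain / time
= 3.75 / 4887
= 0.000767 %/h

0.000767


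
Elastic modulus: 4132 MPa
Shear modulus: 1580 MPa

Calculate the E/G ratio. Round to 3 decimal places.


E / G = 4132 / 1580 = 2.615

2.615


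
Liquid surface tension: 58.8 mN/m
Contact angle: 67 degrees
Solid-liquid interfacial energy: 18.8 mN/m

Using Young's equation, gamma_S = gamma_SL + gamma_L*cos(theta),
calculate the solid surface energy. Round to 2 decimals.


gamma_S = 18.8 + 58.8 * cos(67)
= 41.77 mN/m

41.77


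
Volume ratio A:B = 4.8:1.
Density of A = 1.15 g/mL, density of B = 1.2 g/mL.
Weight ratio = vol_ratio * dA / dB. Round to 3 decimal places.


Wt ratio = 4.8 * 1.15 / 1.2
= 4.600

4.600


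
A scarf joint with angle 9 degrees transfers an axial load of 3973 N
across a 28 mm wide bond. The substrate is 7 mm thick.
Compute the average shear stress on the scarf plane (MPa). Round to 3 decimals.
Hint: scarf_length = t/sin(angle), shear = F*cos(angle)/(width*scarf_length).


scarf_length = 7 / sin(9 deg) = 44.7472 mm
cos(9 deg) = 0.987688
shear stress = 3973 * 0.987688 / (28 * 44.7472)
= 3.132 MPa

3.132


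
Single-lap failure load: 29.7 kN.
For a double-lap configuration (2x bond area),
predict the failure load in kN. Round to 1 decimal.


Failure load = 29.7 * 2 = 59.4 kN

59.4


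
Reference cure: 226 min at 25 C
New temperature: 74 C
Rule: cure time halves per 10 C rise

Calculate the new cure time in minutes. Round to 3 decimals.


factor = 2^((74-25)/10) = 29.8571
t_new = 226 / 29.8571 = 7.569 min

7.569


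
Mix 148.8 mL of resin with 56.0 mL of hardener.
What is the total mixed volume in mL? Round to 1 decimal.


Total = 148.8 + 56.0 = 204.8 mL

204.8


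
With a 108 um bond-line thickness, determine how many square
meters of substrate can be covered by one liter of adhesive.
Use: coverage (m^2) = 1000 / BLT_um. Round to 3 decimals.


Coverage = 1000 / 108 = 9.259 m^2

9.259


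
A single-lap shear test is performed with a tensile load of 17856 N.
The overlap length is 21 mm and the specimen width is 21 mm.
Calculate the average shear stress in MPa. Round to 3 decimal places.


Shear stress = F / (overlap * width)
= 17856 / (21 * 21)
= 17856 / 441
= 40.490 MPa

40.490


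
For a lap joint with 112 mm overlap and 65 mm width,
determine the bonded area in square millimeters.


Area = 112 * 65 = 7280 mm^2

7280


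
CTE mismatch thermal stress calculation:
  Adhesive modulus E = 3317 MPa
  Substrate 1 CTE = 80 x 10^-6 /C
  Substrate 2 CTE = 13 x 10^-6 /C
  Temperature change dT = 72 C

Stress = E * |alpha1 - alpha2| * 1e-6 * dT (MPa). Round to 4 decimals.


delta_alpha = |80 - 13| = 67 x 10^-6/C
Stress = 3317 * 67e-6 * 72
= 16.0012 MPa

16.0012


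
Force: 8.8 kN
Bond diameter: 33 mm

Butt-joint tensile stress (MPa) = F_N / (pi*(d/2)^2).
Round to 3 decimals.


F_N = 8.8 * 1000 = 8800.0 N
A = pi*(16.5)^2 = 855.2986 mm^2
stress = 8800.0 / 855.2986 = 10.289 MPa

10.289


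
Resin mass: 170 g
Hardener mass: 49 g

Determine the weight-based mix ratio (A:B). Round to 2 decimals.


Ratio = 170 / 49 = 3.47

3.47


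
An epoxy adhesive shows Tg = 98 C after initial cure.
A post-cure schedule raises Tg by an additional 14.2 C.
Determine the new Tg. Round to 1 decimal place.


New Tg = 98 + 14.2
= 112.2 C

112.2


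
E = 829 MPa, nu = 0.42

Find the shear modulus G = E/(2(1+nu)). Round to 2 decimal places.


G = 829 / (2 * 1.42)
= 291.90 MPa

291.90


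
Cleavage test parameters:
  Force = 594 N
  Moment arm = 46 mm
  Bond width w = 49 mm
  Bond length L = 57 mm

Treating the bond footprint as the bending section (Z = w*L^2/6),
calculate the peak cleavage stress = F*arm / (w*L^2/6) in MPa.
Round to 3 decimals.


M = 594 * 46 = 27324 N*mm
Z = 49 * 57^2 / 6 = 159201 / 6 mm^3
sigma = M / Z = 6 * 27324 / 159201 = 163944 / 159201
= 1.030 MPa

1.030


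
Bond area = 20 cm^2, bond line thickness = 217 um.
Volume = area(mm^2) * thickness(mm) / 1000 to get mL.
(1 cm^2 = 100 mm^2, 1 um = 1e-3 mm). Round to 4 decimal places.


area_mm2 = 20 * 100 = 2000
blt_mm = 217 * 1e-3 = 0.217
vol_mm3 = 2000 * 0.217 = 434.0
vol_mL = 434.0 / 1000 = 0.4340 mL

0.4340


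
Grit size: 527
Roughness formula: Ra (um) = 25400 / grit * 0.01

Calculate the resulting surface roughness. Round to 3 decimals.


Ra = 25400 / 527 * 0.01
= 0.482 um

0.482


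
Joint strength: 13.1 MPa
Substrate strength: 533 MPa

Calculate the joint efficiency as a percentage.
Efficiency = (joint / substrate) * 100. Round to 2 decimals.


Efficiency = (13.1 / 533) * 100 = 2.46%

2.46


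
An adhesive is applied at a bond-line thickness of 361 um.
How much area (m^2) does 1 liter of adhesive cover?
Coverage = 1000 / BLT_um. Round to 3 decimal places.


Coverage = 1000 / 361 = 2.770 m^2

2.770


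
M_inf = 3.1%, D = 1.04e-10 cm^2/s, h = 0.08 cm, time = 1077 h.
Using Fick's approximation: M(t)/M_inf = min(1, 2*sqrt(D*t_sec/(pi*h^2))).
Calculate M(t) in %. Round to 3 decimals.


t = 3877200 s
ratio = min(1, 2*sqrt(1.04e-10*3877200/(pi*0.0064)))
= 0.283231
M(t) = 3.1 * 0.283231 = 0.878%

0.878


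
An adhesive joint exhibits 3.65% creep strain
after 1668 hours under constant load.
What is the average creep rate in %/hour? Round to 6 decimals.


Creep rate = strain / time
= 3.65 / 1668
= 0.002188 %/h

0.002188


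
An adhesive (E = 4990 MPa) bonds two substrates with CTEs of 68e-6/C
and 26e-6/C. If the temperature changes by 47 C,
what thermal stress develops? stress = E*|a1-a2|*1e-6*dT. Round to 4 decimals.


Stress = 4990 * |68 - 26| * 1e-6 * 47
= 9.8503 MPa

9.8503


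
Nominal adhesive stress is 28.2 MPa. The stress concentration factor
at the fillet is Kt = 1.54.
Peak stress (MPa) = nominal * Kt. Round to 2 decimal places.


Peak = 28.2 * 1.54 = 43.43 MPa

43.43


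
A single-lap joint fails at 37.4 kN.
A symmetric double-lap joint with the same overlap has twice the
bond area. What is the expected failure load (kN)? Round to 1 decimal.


Double-lap load = 2 * 37.4 = 74.8 kN

74.8


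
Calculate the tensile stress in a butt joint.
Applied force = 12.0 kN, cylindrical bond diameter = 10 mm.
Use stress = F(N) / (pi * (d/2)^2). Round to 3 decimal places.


A = pi * 5.0^2 = 78.5398 mm^2
sigma = 12000.0 / 78.5398 = 152.789 MPa

152.789


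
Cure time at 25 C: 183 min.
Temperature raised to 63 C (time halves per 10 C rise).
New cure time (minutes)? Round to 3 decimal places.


Acceleration factor = 2^(38/10) = 13.9288
New time = 183 / 13.9288 = 13.138 min

13.138


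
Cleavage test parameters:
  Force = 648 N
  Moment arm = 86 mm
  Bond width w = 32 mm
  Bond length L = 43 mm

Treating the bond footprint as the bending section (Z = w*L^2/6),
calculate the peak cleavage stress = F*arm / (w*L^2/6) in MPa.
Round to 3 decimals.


M = 648 * 86 = 55728 N*mm
Z = 32 * 43^2 / 6 = 59168 / 6 mm^3
sigma = M / Z = 6 * 55728 / 59168 = 334368 / 59168
= 5.651 MPa

5.651


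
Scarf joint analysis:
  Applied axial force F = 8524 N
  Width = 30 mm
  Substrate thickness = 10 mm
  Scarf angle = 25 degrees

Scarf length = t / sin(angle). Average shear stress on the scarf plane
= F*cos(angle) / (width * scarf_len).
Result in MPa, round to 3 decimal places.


Scarf length = 10 / sin(25 deg) = 23.6620 mm
cos(25 deg) = 0.906308
Shear = 8524 * 0.906308 / (30 * 23.6620)
= 10.883 MPa

10.883


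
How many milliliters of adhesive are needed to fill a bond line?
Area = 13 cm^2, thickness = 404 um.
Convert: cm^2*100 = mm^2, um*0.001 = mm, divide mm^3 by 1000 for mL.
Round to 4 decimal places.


= (13 * 100) * (404 * 0.001) / 1000
= 0.5252 mL

0.5252


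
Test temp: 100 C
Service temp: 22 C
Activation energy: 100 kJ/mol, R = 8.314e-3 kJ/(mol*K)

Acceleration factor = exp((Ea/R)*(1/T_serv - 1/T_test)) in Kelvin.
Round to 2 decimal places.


AF = exp((100/0.008314)*(1/295.15 - 1/373.15))
= 5006.07

5006.07


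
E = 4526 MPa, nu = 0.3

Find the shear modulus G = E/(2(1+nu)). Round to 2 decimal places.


G = 4526 / (2 * 1.30)
= 1740.77 MPa

1740.77


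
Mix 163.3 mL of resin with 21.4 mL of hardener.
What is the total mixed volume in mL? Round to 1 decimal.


Total = 163.3 + 21.4 = 184.7 mL

184.7


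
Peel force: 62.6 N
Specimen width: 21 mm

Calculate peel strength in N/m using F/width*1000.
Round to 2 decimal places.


Peel strength = 62.6 / 21 * 1000 = 2980.95 N/m

2980.95


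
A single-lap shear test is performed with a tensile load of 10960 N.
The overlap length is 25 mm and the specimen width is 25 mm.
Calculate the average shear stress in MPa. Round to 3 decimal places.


Shear stress = F / (overlap * width)
= 10960 / (25 * 25)
= 10960 / 625
= 17.536 MPa

17.536


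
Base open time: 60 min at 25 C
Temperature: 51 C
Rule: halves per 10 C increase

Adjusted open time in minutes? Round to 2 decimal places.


Acceleration = 2^((51-25)/10) = 6.0629
Open time = 60 / 6.0629 = 9.90 min

9.90


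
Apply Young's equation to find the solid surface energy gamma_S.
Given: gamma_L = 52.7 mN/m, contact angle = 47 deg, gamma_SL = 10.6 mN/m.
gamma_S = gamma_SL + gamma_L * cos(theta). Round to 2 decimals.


theta_rad = 47 * pi/180 = 0.820305
gamma_S = 10.6 + 52.7 * cos(0.820305)
= 46.54 mN/m

46.54


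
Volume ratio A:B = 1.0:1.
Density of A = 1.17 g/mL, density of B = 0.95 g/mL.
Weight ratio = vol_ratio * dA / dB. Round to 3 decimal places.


Wt ratio = 1.0 * 1.17 / 0.95
= 1.232

1.232


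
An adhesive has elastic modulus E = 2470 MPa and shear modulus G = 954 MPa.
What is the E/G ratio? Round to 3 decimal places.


E/G = 2470 / 954 = 2.589

2.589


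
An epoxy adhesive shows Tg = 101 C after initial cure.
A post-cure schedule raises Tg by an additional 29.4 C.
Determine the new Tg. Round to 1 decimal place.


New Tg = 101 + 29.4
= 130.4 C

130.4


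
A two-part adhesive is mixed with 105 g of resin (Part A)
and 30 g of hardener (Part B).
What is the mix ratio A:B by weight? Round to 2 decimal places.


Mix ratio = mass_A / mass_B
= 105 / 30
= 3.50

3.50


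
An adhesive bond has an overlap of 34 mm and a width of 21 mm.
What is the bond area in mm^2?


Bond area = overlap * width
= 34 * 21
= 714 mm^2

714


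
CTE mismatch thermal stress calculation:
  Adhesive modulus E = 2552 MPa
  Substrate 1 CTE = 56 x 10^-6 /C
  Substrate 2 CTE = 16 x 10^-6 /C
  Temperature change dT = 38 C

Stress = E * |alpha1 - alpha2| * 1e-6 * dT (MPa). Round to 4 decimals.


delta_alpha = |56 - 16| = 40 x 10^-6/C
Stress = 2552 * 40e-6 * 38
= 3.8790 MPa

3.8790


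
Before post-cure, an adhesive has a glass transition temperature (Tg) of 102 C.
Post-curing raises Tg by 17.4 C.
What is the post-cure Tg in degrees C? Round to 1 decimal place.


Tg_post = Tg_base + delta_Tg
= 102 + 17.4
= 119.4 C

119.4


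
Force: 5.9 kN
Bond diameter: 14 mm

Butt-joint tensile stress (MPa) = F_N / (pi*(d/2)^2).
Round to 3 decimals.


F_N = 5.9 * 1000 = 5900.0 N
A = pi*(7.0)^2 = 153.9380 mm^2
stress = 5900.0 / 153.9380 = 38.327 MPa

38.327


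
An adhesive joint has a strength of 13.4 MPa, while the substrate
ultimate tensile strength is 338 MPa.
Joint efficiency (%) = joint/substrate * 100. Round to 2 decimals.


Efficiency = 13.4 / 338 * 100
= 3.96%

3.96


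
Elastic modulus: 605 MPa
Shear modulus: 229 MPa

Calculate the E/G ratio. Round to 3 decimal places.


E / G = 605 / 229 = 2.642

2.642


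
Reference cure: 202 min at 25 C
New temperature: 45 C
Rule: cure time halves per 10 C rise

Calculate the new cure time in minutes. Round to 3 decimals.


factor = 2^((45-25)/10) = 4.0000
t_new = 202 / 4.0000 = 50.500 min

50.500


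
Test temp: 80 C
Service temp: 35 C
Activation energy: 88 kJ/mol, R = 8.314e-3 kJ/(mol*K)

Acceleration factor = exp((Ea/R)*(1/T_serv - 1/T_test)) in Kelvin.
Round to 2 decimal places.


AF = exp((88/0.008314)*(1/308.15 - 1/353.15))
= 79.59

79.59


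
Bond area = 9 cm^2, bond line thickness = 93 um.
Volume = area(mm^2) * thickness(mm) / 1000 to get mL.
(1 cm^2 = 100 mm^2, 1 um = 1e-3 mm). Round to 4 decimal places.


area_mm2 = 9 * 100 = 900
blt_mm = 93 * 1e-3 = 0.093
vol_mm3 = 900 * 0.093 = 83.7
vol_mL = 83.7 / 1000 = 0.0837 mL

0.0837


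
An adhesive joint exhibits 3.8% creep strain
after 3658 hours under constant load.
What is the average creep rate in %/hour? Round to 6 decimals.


Creep rate = strain / time
= 3.8 / 3658
= 0.001039 %/h

0.001039


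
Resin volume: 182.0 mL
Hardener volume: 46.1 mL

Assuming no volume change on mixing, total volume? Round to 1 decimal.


V_total = 182.0 + 46.1 = 228.1 mL

228.1


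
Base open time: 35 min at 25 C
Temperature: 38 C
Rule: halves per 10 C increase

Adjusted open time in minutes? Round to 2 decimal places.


Acceleration = 2^((38-25)/10) = 2.4623
Open time = 35 / 2.4623 = 14.21 min

14.21


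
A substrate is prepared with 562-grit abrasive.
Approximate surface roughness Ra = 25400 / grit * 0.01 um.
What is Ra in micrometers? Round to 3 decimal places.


Ra = 25400 / 562 * 0.01 = 0.452 um

0.452


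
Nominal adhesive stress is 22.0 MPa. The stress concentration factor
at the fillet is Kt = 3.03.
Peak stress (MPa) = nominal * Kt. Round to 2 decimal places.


Peak = 22.0 * 3.03 = 66.66 MPa

66.66


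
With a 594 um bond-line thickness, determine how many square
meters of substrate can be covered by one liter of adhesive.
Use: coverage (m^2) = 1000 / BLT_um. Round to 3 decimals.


Coverage = 1000 / 594 = 1.684 m^2

1.684


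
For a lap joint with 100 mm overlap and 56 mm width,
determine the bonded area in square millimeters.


Area = 100 * 56 = 5600 mm^2

5600


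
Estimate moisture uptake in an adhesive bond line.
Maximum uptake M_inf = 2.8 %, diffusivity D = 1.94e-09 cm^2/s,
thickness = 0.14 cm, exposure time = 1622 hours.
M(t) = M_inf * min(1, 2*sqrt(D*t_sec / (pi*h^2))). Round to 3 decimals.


Convert time: 1622 h = 5839200 s
ratio = min(1, 2*sqrt(1.94e-09*5839200/(pi*0.14^2)))
= 0.857837
M(t) = 2.8 * 0.857837 = 2.402%

2.402


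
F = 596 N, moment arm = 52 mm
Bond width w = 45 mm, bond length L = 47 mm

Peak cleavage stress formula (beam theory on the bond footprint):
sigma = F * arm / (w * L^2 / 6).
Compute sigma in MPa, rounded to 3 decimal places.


sigma = (596 * 52) / (45 * 2209 / 6)
= 30992 * 6 / 99405
= 185952 / 99405
= 1.871 MPa

1.871


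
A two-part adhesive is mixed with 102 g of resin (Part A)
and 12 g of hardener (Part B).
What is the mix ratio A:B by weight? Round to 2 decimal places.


Mix ratio = mass_A / mass_B
= 102 / 12
= 8.50

8.50


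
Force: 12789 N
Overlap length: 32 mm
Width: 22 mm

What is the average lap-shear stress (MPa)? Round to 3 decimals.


Average shear stress = F / (overlap * width)
= 12789 / (32 * 22)
= 18.166 MPa

18.166
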